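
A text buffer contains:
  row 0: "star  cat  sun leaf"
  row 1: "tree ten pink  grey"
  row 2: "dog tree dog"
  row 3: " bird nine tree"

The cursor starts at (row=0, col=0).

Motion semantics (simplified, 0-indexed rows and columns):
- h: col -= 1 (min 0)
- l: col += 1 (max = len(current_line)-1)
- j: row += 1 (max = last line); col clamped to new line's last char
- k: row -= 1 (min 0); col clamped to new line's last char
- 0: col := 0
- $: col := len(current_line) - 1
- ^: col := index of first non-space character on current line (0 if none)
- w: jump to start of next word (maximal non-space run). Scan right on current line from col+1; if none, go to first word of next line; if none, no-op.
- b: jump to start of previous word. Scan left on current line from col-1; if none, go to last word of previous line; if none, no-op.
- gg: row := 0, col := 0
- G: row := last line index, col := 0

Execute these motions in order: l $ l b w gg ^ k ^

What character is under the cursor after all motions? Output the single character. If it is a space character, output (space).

Answer: s

Derivation:
After 1 (l): row=0 col=1 char='t'
After 2 ($): row=0 col=18 char='f'
After 3 (l): row=0 col=18 char='f'
After 4 (b): row=0 col=15 char='l'
After 5 (w): row=1 col=0 char='t'
After 6 (gg): row=0 col=0 char='s'
After 7 (^): row=0 col=0 char='s'
After 8 (k): row=0 col=0 char='s'
After 9 (^): row=0 col=0 char='s'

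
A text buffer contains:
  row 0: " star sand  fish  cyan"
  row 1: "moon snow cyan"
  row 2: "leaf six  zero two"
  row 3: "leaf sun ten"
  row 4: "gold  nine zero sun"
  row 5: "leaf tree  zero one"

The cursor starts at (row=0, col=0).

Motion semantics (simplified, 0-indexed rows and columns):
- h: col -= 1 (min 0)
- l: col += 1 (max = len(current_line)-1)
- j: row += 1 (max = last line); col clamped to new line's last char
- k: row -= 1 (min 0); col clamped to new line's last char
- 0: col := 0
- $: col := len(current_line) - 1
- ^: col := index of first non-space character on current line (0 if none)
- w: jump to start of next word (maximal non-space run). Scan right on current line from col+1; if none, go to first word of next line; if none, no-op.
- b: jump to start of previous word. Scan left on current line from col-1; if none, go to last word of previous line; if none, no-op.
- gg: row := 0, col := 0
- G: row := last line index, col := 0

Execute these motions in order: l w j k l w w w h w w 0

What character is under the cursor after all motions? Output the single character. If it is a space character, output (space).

Answer: m

Derivation:
After 1 (l): row=0 col=1 char='s'
After 2 (w): row=0 col=6 char='s'
After 3 (j): row=1 col=6 char='n'
After 4 (k): row=0 col=6 char='s'
After 5 (l): row=0 col=7 char='a'
After 6 (w): row=0 col=12 char='f'
After 7 (w): row=0 col=18 char='c'
After 8 (w): row=1 col=0 char='m'
After 9 (h): row=1 col=0 char='m'
After 10 (w): row=1 col=5 char='s'
After 11 (w): row=1 col=10 char='c'
After 12 (0): row=1 col=0 char='m'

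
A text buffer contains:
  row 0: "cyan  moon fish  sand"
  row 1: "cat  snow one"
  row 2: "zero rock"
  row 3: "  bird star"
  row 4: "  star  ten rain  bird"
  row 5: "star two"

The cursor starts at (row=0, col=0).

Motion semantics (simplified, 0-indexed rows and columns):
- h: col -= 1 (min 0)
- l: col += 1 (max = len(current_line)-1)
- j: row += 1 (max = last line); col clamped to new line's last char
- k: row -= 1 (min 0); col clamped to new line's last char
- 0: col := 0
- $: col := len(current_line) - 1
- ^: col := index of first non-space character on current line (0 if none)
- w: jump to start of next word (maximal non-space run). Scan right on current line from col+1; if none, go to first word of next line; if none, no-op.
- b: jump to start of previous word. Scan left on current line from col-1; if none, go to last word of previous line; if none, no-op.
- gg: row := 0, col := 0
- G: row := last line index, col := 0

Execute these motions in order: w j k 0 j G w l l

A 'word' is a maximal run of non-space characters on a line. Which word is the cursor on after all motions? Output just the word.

After 1 (w): row=0 col=6 char='m'
After 2 (j): row=1 col=6 char='n'
After 3 (k): row=0 col=6 char='m'
After 4 (0): row=0 col=0 char='c'
After 5 (j): row=1 col=0 char='c'
After 6 (G): row=5 col=0 char='s'
After 7 (w): row=5 col=5 char='t'
After 8 (l): row=5 col=6 char='w'
After 9 (l): row=5 col=7 char='o'

Answer: two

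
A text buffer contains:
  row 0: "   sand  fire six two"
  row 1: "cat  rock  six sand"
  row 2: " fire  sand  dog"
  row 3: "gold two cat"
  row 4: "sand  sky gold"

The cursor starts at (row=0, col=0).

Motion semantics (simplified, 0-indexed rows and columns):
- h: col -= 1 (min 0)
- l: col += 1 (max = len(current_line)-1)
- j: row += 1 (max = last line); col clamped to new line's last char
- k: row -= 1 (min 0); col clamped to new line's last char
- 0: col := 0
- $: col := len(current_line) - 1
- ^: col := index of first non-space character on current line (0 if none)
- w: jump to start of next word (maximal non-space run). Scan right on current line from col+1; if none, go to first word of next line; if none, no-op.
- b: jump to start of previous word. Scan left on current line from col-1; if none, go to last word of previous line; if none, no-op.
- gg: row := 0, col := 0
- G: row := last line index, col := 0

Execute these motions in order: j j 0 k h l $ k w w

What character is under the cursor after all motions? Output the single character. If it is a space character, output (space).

Answer: r

Derivation:
After 1 (j): row=1 col=0 char='c'
After 2 (j): row=2 col=0 char='_'
After 3 (0): row=2 col=0 char='_'
After 4 (k): row=1 col=0 char='c'
After 5 (h): row=1 col=0 char='c'
After 6 (l): row=1 col=1 char='a'
After 7 ($): row=1 col=18 char='d'
After 8 (k): row=0 col=18 char='t'
After 9 (w): row=1 col=0 char='c'
After 10 (w): row=1 col=5 char='r'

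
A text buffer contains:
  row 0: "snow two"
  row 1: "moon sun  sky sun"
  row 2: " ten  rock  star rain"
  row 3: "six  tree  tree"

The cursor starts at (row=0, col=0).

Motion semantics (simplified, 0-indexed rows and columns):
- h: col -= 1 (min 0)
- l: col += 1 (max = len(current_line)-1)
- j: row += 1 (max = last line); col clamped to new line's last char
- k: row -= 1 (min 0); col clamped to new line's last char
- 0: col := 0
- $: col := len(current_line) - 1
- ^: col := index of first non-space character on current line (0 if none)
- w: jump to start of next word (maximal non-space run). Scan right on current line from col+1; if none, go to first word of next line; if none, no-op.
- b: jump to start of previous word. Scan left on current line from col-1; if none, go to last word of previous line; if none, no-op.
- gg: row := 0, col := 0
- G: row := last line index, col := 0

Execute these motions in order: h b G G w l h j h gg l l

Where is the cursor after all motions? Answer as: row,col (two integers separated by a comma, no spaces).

After 1 (h): row=0 col=0 char='s'
After 2 (b): row=0 col=0 char='s'
After 3 (G): row=3 col=0 char='s'
After 4 (G): row=3 col=0 char='s'
After 5 (w): row=3 col=5 char='t'
After 6 (l): row=3 col=6 char='r'
After 7 (h): row=3 col=5 char='t'
After 8 (j): row=3 col=5 char='t'
After 9 (h): row=3 col=4 char='_'
After 10 (gg): row=0 col=0 char='s'
After 11 (l): row=0 col=1 char='n'
After 12 (l): row=0 col=2 char='o'

Answer: 0,2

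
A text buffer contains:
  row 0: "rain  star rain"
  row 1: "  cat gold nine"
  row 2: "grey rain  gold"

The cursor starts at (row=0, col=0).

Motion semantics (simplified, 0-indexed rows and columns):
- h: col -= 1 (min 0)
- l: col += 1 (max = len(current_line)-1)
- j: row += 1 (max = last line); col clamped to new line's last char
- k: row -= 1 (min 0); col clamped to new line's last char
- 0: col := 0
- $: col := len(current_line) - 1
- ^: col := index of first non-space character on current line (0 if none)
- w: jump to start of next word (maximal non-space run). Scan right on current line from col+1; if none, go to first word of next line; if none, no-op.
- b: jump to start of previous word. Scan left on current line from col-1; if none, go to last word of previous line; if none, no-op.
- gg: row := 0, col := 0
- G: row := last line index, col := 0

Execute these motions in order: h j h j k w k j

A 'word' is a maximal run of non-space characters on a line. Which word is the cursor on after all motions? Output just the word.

After 1 (h): row=0 col=0 char='r'
After 2 (j): row=1 col=0 char='_'
After 3 (h): row=1 col=0 char='_'
After 4 (j): row=2 col=0 char='g'
After 5 (k): row=1 col=0 char='_'
After 6 (w): row=1 col=2 char='c'
After 7 (k): row=0 col=2 char='i'
After 8 (j): row=1 col=2 char='c'

Answer: cat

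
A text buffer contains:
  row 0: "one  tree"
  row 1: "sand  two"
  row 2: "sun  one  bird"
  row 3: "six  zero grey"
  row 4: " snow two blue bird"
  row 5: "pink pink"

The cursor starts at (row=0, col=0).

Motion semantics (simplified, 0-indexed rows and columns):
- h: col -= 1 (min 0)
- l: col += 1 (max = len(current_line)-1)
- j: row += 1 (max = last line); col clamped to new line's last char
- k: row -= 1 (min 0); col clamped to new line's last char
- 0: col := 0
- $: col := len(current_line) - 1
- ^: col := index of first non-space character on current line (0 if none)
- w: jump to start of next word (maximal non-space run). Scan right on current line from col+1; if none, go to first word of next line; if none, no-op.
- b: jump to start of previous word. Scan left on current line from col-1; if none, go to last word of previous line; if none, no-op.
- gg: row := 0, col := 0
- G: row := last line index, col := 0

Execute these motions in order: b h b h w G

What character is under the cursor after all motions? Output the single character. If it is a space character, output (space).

Answer: p

Derivation:
After 1 (b): row=0 col=0 char='o'
After 2 (h): row=0 col=0 char='o'
After 3 (b): row=0 col=0 char='o'
After 4 (h): row=0 col=0 char='o'
After 5 (w): row=0 col=5 char='t'
After 6 (G): row=5 col=0 char='p'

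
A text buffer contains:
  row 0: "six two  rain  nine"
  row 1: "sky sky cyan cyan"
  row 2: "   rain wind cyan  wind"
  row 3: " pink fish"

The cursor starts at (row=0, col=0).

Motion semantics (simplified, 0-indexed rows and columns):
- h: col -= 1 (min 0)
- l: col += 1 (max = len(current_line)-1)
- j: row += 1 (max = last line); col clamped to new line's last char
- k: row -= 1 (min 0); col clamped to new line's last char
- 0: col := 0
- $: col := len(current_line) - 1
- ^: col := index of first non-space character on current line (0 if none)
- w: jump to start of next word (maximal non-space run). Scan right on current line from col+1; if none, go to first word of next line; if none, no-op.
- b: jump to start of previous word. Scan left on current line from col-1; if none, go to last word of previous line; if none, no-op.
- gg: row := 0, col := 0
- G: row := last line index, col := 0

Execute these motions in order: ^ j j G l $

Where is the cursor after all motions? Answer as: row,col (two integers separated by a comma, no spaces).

After 1 (^): row=0 col=0 char='s'
After 2 (j): row=1 col=0 char='s'
After 3 (j): row=2 col=0 char='_'
After 4 (G): row=3 col=0 char='_'
After 5 (l): row=3 col=1 char='p'
After 6 ($): row=3 col=9 char='h'

Answer: 3,9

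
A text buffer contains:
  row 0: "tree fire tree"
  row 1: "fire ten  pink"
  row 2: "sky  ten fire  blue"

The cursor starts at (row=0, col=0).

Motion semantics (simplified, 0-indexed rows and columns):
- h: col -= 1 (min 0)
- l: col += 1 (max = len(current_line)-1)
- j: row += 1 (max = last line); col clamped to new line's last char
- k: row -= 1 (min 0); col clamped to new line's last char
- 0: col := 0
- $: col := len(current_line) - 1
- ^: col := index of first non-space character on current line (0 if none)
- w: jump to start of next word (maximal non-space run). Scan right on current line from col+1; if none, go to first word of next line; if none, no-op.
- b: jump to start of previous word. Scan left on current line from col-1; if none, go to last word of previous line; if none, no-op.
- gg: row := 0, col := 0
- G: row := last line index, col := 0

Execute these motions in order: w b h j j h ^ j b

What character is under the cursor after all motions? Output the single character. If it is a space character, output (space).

Answer: p

Derivation:
After 1 (w): row=0 col=5 char='f'
After 2 (b): row=0 col=0 char='t'
After 3 (h): row=0 col=0 char='t'
After 4 (j): row=1 col=0 char='f'
After 5 (j): row=2 col=0 char='s'
After 6 (h): row=2 col=0 char='s'
After 7 (^): row=2 col=0 char='s'
After 8 (j): row=2 col=0 char='s'
After 9 (b): row=1 col=10 char='p'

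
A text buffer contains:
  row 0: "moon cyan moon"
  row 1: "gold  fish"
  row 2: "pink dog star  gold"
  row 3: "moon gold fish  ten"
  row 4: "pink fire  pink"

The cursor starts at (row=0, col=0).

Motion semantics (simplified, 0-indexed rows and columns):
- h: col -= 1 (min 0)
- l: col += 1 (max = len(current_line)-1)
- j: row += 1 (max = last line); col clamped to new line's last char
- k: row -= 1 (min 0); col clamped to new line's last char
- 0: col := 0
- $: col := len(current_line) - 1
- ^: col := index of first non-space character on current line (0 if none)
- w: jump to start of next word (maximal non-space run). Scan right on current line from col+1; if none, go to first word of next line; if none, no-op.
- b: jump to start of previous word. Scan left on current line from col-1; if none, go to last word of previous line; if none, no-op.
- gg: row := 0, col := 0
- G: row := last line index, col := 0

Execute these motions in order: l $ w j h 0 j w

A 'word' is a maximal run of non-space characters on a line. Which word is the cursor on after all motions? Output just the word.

Answer: gold

Derivation:
After 1 (l): row=0 col=1 char='o'
After 2 ($): row=0 col=13 char='n'
After 3 (w): row=1 col=0 char='g'
After 4 (j): row=2 col=0 char='p'
After 5 (h): row=2 col=0 char='p'
After 6 (0): row=2 col=0 char='p'
After 7 (j): row=3 col=0 char='m'
After 8 (w): row=3 col=5 char='g'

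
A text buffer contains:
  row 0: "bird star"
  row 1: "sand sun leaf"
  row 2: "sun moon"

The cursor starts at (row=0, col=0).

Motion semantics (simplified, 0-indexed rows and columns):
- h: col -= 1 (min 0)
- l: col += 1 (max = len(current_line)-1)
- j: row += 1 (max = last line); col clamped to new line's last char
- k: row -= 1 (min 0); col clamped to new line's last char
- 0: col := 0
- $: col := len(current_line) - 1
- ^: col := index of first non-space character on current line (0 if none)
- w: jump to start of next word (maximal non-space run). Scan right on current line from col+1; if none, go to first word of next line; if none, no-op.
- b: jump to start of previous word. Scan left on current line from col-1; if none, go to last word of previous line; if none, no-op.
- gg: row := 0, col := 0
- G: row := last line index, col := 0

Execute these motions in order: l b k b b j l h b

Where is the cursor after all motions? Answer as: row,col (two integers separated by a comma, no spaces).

After 1 (l): row=0 col=1 char='i'
After 2 (b): row=0 col=0 char='b'
After 3 (k): row=0 col=0 char='b'
After 4 (b): row=0 col=0 char='b'
After 5 (b): row=0 col=0 char='b'
After 6 (j): row=1 col=0 char='s'
After 7 (l): row=1 col=1 char='a'
After 8 (h): row=1 col=0 char='s'
After 9 (b): row=0 col=5 char='s'

Answer: 0,5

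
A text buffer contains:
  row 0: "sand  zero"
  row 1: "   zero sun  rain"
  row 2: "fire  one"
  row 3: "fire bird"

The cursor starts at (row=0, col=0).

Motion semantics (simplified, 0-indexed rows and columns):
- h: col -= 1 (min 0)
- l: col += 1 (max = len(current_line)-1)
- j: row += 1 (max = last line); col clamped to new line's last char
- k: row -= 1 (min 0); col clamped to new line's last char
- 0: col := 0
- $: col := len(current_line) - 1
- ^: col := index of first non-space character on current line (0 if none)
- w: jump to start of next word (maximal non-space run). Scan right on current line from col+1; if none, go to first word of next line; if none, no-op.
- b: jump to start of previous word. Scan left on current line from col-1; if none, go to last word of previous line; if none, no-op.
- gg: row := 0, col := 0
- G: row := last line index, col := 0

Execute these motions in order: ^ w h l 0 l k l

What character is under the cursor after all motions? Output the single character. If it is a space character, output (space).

After 1 (^): row=0 col=0 char='s'
After 2 (w): row=0 col=6 char='z'
After 3 (h): row=0 col=5 char='_'
After 4 (l): row=0 col=6 char='z'
After 5 (0): row=0 col=0 char='s'
After 6 (l): row=0 col=1 char='a'
After 7 (k): row=0 col=1 char='a'
After 8 (l): row=0 col=2 char='n'

Answer: n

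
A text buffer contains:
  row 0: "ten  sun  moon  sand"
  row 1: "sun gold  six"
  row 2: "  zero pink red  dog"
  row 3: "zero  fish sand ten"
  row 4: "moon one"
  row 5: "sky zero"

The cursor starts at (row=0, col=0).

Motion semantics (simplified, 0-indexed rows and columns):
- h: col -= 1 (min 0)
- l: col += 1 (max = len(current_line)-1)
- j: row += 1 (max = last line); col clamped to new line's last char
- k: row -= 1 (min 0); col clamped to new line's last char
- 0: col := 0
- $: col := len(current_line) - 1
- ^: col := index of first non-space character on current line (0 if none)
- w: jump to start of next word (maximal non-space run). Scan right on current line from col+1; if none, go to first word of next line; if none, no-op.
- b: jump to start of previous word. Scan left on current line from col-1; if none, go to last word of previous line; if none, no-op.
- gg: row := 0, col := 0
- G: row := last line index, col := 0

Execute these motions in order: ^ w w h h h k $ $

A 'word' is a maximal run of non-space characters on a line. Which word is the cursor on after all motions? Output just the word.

Answer: sand

Derivation:
After 1 (^): row=0 col=0 char='t'
After 2 (w): row=0 col=5 char='s'
After 3 (w): row=0 col=10 char='m'
After 4 (h): row=0 col=9 char='_'
After 5 (h): row=0 col=8 char='_'
After 6 (h): row=0 col=7 char='n'
After 7 (k): row=0 col=7 char='n'
After 8 ($): row=0 col=19 char='d'
After 9 ($): row=0 col=19 char='d'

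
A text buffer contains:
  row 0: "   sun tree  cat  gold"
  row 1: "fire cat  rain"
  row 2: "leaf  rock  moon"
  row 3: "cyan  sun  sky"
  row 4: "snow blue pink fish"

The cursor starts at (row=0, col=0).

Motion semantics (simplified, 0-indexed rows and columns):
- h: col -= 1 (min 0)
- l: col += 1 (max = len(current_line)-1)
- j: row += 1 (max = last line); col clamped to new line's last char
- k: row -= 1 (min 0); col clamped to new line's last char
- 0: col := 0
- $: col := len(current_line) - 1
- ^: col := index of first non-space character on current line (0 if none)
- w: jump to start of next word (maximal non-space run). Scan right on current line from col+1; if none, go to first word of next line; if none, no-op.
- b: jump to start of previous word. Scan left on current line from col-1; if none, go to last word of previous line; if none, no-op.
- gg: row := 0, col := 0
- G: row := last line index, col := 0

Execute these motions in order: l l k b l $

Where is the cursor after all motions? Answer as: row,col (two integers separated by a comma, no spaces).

Answer: 0,21

Derivation:
After 1 (l): row=0 col=1 char='_'
After 2 (l): row=0 col=2 char='_'
After 3 (k): row=0 col=2 char='_'
After 4 (b): row=0 col=2 char='_'
After 5 (l): row=0 col=3 char='s'
After 6 ($): row=0 col=21 char='d'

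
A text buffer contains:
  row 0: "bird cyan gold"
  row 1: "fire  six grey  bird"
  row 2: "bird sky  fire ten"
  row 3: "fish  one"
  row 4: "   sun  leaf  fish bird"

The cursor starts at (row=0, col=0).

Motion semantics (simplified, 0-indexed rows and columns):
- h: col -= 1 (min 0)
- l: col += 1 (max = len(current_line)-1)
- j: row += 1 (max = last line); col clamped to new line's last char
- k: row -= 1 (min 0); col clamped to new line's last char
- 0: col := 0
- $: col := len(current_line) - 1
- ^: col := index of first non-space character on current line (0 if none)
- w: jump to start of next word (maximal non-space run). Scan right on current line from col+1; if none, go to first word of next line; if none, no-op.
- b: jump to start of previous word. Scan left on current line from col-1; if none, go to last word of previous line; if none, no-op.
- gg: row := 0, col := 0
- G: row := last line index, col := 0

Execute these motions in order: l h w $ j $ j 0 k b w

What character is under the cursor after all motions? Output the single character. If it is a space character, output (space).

Answer: f

Derivation:
After 1 (l): row=0 col=1 char='i'
After 2 (h): row=0 col=0 char='b'
After 3 (w): row=0 col=5 char='c'
After 4 ($): row=0 col=13 char='d'
After 5 (j): row=1 col=13 char='y'
After 6 ($): row=1 col=19 char='d'
After 7 (j): row=2 col=17 char='n'
After 8 (0): row=2 col=0 char='b'
After 9 (k): row=1 col=0 char='f'
After 10 (b): row=0 col=10 char='g'
After 11 (w): row=1 col=0 char='f'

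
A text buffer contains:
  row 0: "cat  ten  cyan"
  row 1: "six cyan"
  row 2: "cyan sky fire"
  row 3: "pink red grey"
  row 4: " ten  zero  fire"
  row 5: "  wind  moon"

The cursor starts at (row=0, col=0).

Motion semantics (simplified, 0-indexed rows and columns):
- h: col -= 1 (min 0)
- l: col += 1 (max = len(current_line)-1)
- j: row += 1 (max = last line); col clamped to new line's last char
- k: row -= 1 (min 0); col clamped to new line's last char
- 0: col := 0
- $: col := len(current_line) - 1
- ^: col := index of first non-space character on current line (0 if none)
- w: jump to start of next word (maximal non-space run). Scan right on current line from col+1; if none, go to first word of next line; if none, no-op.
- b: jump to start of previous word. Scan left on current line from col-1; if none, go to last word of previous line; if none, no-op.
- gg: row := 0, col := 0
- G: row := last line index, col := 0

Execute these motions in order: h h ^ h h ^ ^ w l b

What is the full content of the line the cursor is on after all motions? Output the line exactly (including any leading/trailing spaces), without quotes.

Answer: cat  ten  cyan

Derivation:
After 1 (h): row=0 col=0 char='c'
After 2 (h): row=0 col=0 char='c'
After 3 (^): row=0 col=0 char='c'
After 4 (h): row=0 col=0 char='c'
After 5 (h): row=0 col=0 char='c'
After 6 (^): row=0 col=0 char='c'
After 7 (^): row=0 col=0 char='c'
After 8 (w): row=0 col=5 char='t'
After 9 (l): row=0 col=6 char='e'
After 10 (b): row=0 col=5 char='t'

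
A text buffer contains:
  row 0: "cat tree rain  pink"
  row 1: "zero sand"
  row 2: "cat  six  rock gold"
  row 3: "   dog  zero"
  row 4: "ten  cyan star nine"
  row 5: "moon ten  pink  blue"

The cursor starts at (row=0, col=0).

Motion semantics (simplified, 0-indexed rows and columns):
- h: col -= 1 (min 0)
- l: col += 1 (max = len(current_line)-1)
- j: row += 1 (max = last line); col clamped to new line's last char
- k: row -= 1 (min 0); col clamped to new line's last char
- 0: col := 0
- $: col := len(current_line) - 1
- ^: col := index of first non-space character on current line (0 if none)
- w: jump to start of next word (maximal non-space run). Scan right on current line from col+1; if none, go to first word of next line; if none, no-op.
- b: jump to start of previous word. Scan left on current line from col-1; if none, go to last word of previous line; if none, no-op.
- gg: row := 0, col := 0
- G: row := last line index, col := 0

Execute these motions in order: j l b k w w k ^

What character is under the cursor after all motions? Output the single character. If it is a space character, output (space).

After 1 (j): row=1 col=0 char='z'
After 2 (l): row=1 col=1 char='e'
After 3 (b): row=1 col=0 char='z'
After 4 (k): row=0 col=0 char='c'
After 5 (w): row=0 col=4 char='t'
After 6 (w): row=0 col=9 char='r'
After 7 (k): row=0 col=9 char='r'
After 8 (^): row=0 col=0 char='c'

Answer: c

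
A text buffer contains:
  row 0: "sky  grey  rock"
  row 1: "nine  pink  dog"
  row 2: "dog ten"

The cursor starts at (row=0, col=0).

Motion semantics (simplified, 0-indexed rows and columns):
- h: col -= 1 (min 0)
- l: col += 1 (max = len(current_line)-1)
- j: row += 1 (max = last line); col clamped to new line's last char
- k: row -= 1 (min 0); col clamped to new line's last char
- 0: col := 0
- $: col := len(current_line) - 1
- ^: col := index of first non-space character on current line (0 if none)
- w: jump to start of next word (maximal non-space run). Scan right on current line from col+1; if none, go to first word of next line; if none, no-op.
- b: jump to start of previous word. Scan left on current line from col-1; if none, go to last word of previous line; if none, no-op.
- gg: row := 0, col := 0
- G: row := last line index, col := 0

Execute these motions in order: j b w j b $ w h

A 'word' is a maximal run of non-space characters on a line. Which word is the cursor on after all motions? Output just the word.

After 1 (j): row=1 col=0 char='n'
After 2 (b): row=0 col=11 char='r'
After 3 (w): row=1 col=0 char='n'
After 4 (j): row=2 col=0 char='d'
After 5 (b): row=1 col=12 char='d'
After 6 ($): row=1 col=14 char='g'
After 7 (w): row=2 col=0 char='d'
After 8 (h): row=2 col=0 char='d'

Answer: dog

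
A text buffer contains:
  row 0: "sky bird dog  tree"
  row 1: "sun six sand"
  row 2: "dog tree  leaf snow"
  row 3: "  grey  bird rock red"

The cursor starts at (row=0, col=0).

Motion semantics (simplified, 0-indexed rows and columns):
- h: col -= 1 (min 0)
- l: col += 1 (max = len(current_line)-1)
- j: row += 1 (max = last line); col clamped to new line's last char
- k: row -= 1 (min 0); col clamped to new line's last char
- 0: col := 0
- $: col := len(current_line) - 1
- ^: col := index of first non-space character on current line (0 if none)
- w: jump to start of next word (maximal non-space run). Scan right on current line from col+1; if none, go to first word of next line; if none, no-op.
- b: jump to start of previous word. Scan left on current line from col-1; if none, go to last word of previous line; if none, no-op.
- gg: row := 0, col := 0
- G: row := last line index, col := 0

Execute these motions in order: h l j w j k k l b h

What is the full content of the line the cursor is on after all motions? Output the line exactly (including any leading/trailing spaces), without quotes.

Answer: sky bird dog  tree

Derivation:
After 1 (h): row=0 col=0 char='s'
After 2 (l): row=0 col=1 char='k'
After 3 (j): row=1 col=1 char='u'
After 4 (w): row=1 col=4 char='s'
After 5 (j): row=2 col=4 char='t'
After 6 (k): row=1 col=4 char='s'
After 7 (k): row=0 col=4 char='b'
After 8 (l): row=0 col=5 char='i'
After 9 (b): row=0 col=4 char='b'
After 10 (h): row=0 col=3 char='_'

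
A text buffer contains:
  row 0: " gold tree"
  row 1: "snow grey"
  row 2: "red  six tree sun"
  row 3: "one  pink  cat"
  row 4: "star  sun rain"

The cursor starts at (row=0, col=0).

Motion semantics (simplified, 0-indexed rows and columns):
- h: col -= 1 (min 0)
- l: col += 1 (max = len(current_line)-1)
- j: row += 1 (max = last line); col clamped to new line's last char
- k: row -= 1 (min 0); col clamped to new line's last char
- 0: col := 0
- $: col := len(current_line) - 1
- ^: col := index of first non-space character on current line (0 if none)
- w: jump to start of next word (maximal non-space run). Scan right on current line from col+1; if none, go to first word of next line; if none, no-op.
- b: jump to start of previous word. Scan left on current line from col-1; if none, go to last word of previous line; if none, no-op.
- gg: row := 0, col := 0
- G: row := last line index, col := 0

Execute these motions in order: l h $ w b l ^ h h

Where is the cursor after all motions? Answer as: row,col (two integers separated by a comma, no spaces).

Answer: 0,0

Derivation:
After 1 (l): row=0 col=1 char='g'
After 2 (h): row=0 col=0 char='_'
After 3 ($): row=0 col=9 char='e'
After 4 (w): row=1 col=0 char='s'
After 5 (b): row=0 col=6 char='t'
After 6 (l): row=0 col=7 char='r'
After 7 (^): row=0 col=1 char='g'
After 8 (h): row=0 col=0 char='_'
After 9 (h): row=0 col=0 char='_'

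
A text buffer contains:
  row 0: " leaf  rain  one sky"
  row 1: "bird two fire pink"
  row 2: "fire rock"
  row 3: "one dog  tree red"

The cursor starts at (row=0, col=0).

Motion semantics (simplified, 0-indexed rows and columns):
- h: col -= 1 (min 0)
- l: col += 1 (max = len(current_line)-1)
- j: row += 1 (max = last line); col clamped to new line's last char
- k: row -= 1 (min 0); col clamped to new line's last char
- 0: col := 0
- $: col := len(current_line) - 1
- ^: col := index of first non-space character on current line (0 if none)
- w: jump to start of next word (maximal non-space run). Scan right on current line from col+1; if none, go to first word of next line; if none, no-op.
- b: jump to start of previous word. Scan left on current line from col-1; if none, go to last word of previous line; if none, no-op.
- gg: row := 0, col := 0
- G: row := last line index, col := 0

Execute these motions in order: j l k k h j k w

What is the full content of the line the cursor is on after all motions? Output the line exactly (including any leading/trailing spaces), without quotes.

After 1 (j): row=1 col=0 char='b'
After 2 (l): row=1 col=1 char='i'
After 3 (k): row=0 col=1 char='l'
After 4 (k): row=0 col=1 char='l'
After 5 (h): row=0 col=0 char='_'
After 6 (j): row=1 col=0 char='b'
After 7 (k): row=0 col=0 char='_'
After 8 (w): row=0 col=1 char='l'

Answer:  leaf  rain  one sky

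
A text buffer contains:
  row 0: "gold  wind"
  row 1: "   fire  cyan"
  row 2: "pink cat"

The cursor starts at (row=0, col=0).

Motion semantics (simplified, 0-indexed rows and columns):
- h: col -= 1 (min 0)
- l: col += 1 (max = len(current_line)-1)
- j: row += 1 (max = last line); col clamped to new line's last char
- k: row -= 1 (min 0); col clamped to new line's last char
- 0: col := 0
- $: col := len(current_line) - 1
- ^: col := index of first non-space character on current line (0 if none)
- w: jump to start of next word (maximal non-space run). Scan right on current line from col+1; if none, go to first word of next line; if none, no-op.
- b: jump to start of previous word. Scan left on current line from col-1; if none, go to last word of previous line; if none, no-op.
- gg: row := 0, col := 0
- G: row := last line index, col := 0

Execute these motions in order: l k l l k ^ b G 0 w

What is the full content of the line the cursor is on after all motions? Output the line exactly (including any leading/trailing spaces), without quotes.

After 1 (l): row=0 col=1 char='o'
After 2 (k): row=0 col=1 char='o'
After 3 (l): row=0 col=2 char='l'
After 4 (l): row=0 col=3 char='d'
After 5 (k): row=0 col=3 char='d'
After 6 (^): row=0 col=0 char='g'
After 7 (b): row=0 col=0 char='g'
After 8 (G): row=2 col=0 char='p'
After 9 (0): row=2 col=0 char='p'
After 10 (w): row=2 col=5 char='c'

Answer: pink cat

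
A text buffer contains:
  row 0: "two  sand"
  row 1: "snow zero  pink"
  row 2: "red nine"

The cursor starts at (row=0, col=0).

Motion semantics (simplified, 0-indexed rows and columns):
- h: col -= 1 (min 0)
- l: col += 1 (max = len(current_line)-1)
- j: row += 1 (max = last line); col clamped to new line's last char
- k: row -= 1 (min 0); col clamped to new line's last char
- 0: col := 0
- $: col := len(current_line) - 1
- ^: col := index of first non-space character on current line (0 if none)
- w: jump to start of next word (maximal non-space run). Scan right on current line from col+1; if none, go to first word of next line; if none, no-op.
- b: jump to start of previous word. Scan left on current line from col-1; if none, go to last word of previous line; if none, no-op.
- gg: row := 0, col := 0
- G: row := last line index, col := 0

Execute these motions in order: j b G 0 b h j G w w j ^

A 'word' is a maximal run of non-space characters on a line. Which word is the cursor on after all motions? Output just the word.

Answer: red

Derivation:
After 1 (j): row=1 col=0 char='s'
After 2 (b): row=0 col=5 char='s'
After 3 (G): row=2 col=0 char='r'
After 4 (0): row=2 col=0 char='r'
After 5 (b): row=1 col=11 char='p'
After 6 (h): row=1 col=10 char='_'
After 7 (j): row=2 col=7 char='e'
After 8 (G): row=2 col=0 char='r'
After 9 (w): row=2 col=4 char='n'
After 10 (w): row=2 col=4 char='n'
After 11 (j): row=2 col=4 char='n'
After 12 (^): row=2 col=0 char='r'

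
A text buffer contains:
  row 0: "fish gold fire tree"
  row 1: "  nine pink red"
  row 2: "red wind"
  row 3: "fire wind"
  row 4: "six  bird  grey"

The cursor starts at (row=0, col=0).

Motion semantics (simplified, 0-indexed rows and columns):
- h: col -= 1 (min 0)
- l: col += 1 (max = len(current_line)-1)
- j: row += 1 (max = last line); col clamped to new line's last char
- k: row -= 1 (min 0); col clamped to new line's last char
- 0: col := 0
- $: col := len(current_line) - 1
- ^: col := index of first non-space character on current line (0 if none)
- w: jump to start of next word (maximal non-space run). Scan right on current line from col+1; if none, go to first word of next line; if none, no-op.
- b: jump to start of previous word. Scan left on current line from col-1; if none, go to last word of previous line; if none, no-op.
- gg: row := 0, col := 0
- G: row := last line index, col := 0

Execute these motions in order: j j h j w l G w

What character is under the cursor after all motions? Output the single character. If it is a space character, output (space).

After 1 (j): row=1 col=0 char='_'
After 2 (j): row=2 col=0 char='r'
After 3 (h): row=2 col=0 char='r'
After 4 (j): row=3 col=0 char='f'
After 5 (w): row=3 col=5 char='w'
After 6 (l): row=3 col=6 char='i'
After 7 (G): row=4 col=0 char='s'
After 8 (w): row=4 col=5 char='b'

Answer: b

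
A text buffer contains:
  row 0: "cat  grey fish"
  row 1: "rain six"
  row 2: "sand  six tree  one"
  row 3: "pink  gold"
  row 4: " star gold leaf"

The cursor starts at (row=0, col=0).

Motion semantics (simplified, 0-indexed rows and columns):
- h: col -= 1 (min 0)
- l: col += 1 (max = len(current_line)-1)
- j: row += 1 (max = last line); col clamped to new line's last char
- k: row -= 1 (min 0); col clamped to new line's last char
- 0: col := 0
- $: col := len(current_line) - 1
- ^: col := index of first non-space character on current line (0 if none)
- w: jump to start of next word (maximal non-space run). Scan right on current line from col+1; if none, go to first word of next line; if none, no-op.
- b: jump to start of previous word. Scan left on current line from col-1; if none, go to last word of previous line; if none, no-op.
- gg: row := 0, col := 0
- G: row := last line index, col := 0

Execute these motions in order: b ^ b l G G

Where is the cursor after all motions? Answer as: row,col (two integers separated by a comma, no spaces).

Answer: 4,0

Derivation:
After 1 (b): row=0 col=0 char='c'
After 2 (^): row=0 col=0 char='c'
After 3 (b): row=0 col=0 char='c'
After 4 (l): row=0 col=1 char='a'
After 5 (G): row=4 col=0 char='_'
After 6 (G): row=4 col=0 char='_'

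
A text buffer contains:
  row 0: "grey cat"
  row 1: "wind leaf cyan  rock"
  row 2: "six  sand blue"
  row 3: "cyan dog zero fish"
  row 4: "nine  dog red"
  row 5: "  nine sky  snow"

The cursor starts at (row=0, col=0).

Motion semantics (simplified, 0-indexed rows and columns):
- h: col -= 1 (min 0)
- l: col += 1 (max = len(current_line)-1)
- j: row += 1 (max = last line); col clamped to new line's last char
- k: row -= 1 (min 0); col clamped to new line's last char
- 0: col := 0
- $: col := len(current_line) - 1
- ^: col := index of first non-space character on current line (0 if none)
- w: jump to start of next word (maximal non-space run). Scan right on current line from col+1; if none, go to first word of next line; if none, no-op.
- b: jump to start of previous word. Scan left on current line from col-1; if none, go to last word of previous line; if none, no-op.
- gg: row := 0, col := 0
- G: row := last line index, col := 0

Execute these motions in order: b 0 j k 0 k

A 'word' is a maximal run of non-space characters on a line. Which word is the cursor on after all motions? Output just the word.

Answer: grey

Derivation:
After 1 (b): row=0 col=0 char='g'
After 2 (0): row=0 col=0 char='g'
After 3 (j): row=1 col=0 char='w'
After 4 (k): row=0 col=0 char='g'
After 5 (0): row=0 col=0 char='g'
After 6 (k): row=0 col=0 char='g'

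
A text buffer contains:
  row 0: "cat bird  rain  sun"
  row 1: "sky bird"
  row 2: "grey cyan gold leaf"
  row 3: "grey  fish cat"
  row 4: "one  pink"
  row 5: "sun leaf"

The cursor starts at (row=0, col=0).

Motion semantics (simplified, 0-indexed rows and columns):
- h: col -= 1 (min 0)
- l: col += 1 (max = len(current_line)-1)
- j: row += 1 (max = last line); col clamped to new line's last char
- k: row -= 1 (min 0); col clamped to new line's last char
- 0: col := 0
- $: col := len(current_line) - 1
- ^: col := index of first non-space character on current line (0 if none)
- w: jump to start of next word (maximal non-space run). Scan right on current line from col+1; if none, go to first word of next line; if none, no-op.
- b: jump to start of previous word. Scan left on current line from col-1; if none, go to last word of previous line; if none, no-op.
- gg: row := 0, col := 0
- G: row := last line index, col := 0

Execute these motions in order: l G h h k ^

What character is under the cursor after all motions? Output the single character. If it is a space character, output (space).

After 1 (l): row=0 col=1 char='a'
After 2 (G): row=5 col=0 char='s'
After 3 (h): row=5 col=0 char='s'
After 4 (h): row=5 col=0 char='s'
After 5 (k): row=4 col=0 char='o'
After 6 (^): row=4 col=0 char='o'

Answer: o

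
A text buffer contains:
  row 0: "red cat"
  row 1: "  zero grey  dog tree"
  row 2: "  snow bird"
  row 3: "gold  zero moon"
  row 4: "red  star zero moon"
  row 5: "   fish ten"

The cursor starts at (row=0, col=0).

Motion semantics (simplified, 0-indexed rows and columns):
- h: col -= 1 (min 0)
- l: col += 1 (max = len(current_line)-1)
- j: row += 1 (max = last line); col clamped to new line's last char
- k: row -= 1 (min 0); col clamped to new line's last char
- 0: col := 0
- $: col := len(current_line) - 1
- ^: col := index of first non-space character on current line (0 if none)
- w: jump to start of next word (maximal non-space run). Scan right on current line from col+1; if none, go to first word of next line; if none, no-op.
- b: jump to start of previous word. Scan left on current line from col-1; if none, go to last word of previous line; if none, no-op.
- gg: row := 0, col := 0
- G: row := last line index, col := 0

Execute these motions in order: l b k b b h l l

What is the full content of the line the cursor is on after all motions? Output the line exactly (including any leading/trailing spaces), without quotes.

Answer: red cat

Derivation:
After 1 (l): row=0 col=1 char='e'
After 2 (b): row=0 col=0 char='r'
After 3 (k): row=0 col=0 char='r'
After 4 (b): row=0 col=0 char='r'
After 5 (b): row=0 col=0 char='r'
After 6 (h): row=0 col=0 char='r'
After 7 (l): row=0 col=1 char='e'
After 8 (l): row=0 col=2 char='d'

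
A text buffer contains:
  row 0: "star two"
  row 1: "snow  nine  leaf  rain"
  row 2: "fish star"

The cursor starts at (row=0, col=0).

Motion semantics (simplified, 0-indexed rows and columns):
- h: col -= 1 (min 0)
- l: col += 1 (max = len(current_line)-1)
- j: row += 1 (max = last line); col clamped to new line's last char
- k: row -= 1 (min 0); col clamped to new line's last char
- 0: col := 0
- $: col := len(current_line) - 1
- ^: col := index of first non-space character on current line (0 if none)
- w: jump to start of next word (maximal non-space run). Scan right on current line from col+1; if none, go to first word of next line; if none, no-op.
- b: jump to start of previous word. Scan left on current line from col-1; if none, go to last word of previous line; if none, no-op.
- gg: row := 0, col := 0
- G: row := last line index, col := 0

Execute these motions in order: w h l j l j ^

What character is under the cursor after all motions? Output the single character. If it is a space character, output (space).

After 1 (w): row=0 col=5 char='t'
After 2 (h): row=0 col=4 char='_'
After 3 (l): row=0 col=5 char='t'
After 4 (j): row=1 col=5 char='_'
After 5 (l): row=1 col=6 char='n'
After 6 (j): row=2 col=6 char='t'
After 7 (^): row=2 col=0 char='f'

Answer: f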